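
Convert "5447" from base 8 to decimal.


Input: "5447" in base 8
Positional expansion:
  Digit '5' (value 5) x 8^3 = 2560
  Digit '4' (value 4) x 8^2 = 256
  Digit '4' (value 4) x 8^1 = 32
  Digit '7' (value 7) x 8^0 = 7
Sum = 2855

2855


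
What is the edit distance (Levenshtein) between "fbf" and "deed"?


Computing edit distance: "fbf" -> "deed"
DP table:
           d    e    e    d
      0    1    2    3    4
  f   1    1    2    3    4
  b   2    2    2    3    4
  f   3    3    3    3    4
Edit distance = dp[3][4] = 4

4


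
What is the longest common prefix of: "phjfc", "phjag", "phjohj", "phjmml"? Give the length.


Words: phjfc, phjag, phjohj, phjmml
  Position 0: all 'p' => match
  Position 1: all 'h' => match
  Position 2: all 'j' => match
  Position 3: ('f', 'a', 'o', 'm') => mismatch, stop
LCP = "phj" (length 3)

3


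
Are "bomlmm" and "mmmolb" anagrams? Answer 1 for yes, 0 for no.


Strings: "bomlmm", "mmmolb"
Sorted first:  blmmmo
Sorted second: blmmmo
Sorted forms match => anagrams

1


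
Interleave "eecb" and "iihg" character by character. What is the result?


Interleaving "eecb" and "iihg":
  Position 0: 'e' from first, 'i' from second => "ei"
  Position 1: 'e' from first, 'i' from second => "ei"
  Position 2: 'c' from first, 'h' from second => "ch"
  Position 3: 'b' from first, 'g' from second => "bg"
Result: eieichbg

eieichbg


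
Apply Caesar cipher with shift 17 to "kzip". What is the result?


Caesar cipher: shift "kzip" by 17
  'k' (pos 10) + 17 = pos 1 = 'b'
  'z' (pos 25) + 17 = pos 16 = 'q'
  'i' (pos 8) + 17 = pos 25 = 'z'
  'p' (pos 15) + 17 = pos 6 = 'g'
Result: bqzg

bqzg


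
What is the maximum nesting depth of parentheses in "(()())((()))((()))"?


Input: "(()())((()))((()))"
Tracking depth:
  Position 0 '(': depth becomes 1
  Position 1 '(': depth becomes 2
  Position 2 ')': depth becomes 1
  Position 3 '(': depth becomes 2
  Position 4 ')': depth becomes 1
  Position 5 ')': depth becomes 0
  Position 6 '(': depth becomes 1
  Position 7 '(': depth becomes 2
  Position 8 '(': depth becomes 3
  Position 9 ')': depth becomes 2
  Position 10 ')': depth becomes 1
  Position 11 ')': depth becomes 0
  Position 12 '(': depth becomes 1
  Position 13 '(': depth becomes 2
  Position 14 '(': depth becomes 3
  Position 15 ')': depth becomes 2
  Position 16 ')': depth becomes 1
  Position 17 ')': depth becomes 0
Maximum depth reached: 3

3


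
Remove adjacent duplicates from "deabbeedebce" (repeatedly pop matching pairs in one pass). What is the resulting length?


Input: deabbeedebce
Stack-based adjacent duplicate removal:
  Read 'd': push. Stack: d
  Read 'e': push. Stack: de
  Read 'a': push. Stack: dea
  Read 'b': push. Stack: deab
  Read 'b': matches stack top 'b' => pop. Stack: dea
  Read 'e': push. Stack: deae
  Read 'e': matches stack top 'e' => pop. Stack: dea
  Read 'd': push. Stack: dead
  Read 'e': push. Stack: deade
  Read 'b': push. Stack: deadeb
  Read 'c': push. Stack: deadebc
  Read 'e': push. Stack: deadebce
Final stack: "deadebce" (length 8)

8


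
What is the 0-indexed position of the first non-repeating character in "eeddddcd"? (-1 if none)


Input: eeddddcd
Character frequencies:
  'c': 1
  'd': 5
  'e': 2
Scanning left to right for freq == 1:
  Position 0 ('e'): freq=2, skip
  Position 1 ('e'): freq=2, skip
  Position 2 ('d'): freq=5, skip
  Position 3 ('d'): freq=5, skip
  Position 4 ('d'): freq=5, skip
  Position 5 ('d'): freq=5, skip
  Position 6 ('c'): unique! => answer = 6

6


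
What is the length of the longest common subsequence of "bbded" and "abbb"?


LCS of "bbded" and "abbb"
DP table:
           a    b    b    b
      0    0    0    0    0
  b   0    0    1    1    1
  b   0    0    1    2    2
  d   0    0    1    2    2
  e   0    0    1    2    2
  d   0    0    1    2    2
LCS length = dp[5][4] = 2

2


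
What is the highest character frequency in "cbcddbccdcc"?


Input: cbcddbccdcc
Character counts:
  'b': 2
  'c': 6
  'd': 3
Maximum frequency: 6

6


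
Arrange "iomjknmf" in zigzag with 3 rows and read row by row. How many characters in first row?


Zigzag "iomjknmf" into 3 rows:
Placing characters:
  'i' => row 0
  'o' => row 1
  'm' => row 2
  'j' => row 1
  'k' => row 0
  'n' => row 1
  'm' => row 2
  'f' => row 1
Rows:
  Row 0: "ik"
  Row 1: "ojnf"
  Row 2: "mm"
First row length: 2

2


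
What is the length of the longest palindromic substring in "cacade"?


Input: "cacade"
Checking substrings for palindromes:
  [0:3] "cac" (len 3) => palindrome
  [1:4] "aca" (len 3) => palindrome
Longest palindromic substring: "cac" with length 3

3


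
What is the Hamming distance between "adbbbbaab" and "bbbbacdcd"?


Comparing "adbbbbaab" and "bbbbacdcd" position by position:
  Position 0: 'a' vs 'b' => differ
  Position 1: 'd' vs 'b' => differ
  Position 2: 'b' vs 'b' => same
  Position 3: 'b' vs 'b' => same
  Position 4: 'b' vs 'a' => differ
  Position 5: 'b' vs 'c' => differ
  Position 6: 'a' vs 'd' => differ
  Position 7: 'a' vs 'c' => differ
  Position 8: 'b' vs 'd' => differ
Total differences (Hamming distance): 7

7


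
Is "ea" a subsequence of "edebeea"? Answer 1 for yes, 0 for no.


Check if "ea" is a subsequence of "edebeea"
Greedy scan:
  Position 0 ('e'): matches sub[0] = 'e'
  Position 1 ('d'): no match needed
  Position 2 ('e'): no match needed
  Position 3 ('b'): no match needed
  Position 4 ('e'): no match needed
  Position 5 ('e'): no match needed
  Position 6 ('a'): matches sub[1] = 'a'
All 2 characters matched => is a subsequence

1


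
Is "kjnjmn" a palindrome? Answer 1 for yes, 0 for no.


Input: kjnjmn
Reversed: nmjnjk
  Compare pos 0 ('k') with pos 5 ('n'): MISMATCH
  Compare pos 1 ('j') with pos 4 ('m'): MISMATCH
  Compare pos 2 ('n') with pos 3 ('j'): MISMATCH
Result: not a palindrome

0


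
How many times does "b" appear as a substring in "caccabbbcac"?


Searching for "b" in "caccabbbcac"
Scanning each position:
  Position 0: "c" => no
  Position 1: "a" => no
  Position 2: "c" => no
  Position 3: "c" => no
  Position 4: "a" => no
  Position 5: "b" => MATCH
  Position 6: "b" => MATCH
  Position 7: "b" => MATCH
  Position 8: "c" => no
  Position 9: "a" => no
  Position 10: "c" => no
Total occurrences: 3

3


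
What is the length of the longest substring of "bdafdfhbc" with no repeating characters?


Input: "bdafdfhbc"
Sliding window (track last position of each char):
  Position 0 ('b'): window [0,0] length 1 -- new best
  Position 1 ('d'): window [0,1] length 2 -- new best
  Position 2 ('a'): window [0,2] length 3 -- new best
  Position 3 ('f'): window [0,3] length 4 -- new best
  Position 4 ('d'): repeat (last at 1), move window start to 2
  Position 4 ('d'): window [2,4] length 3
  Position 5 ('f'): repeat (last at 3), move window start to 4
  Position 5 ('f'): window [4,5] length 2
  Position 6 ('h'): window [4,6] length 3
  Position 7 ('b'): window [4,7] length 4
  Position 8 ('c'): window [4,8] length 5 -- new best
Longest substring with no repeats: "dfhbc" with length 5

5


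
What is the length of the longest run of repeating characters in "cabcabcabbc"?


Input: "cabcabcabbc"
Scanning for longest run:
  Position 1 ('a'): new char, reset run to 1
  Position 2 ('b'): new char, reset run to 1
  Position 3 ('c'): new char, reset run to 1
  Position 4 ('a'): new char, reset run to 1
  Position 5 ('b'): new char, reset run to 1
  Position 6 ('c'): new char, reset run to 1
  Position 7 ('a'): new char, reset run to 1
  Position 8 ('b'): new char, reset run to 1
  Position 9 ('b'): continues run of 'b', length=2
  Position 10 ('c'): new char, reset run to 1
Longest run: 'b' with length 2

2


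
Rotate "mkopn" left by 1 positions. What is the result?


Input: "mkopn", rotate left by 1
First 1 characters: "m"
Remaining characters: "kopn"
Concatenate remaining + first: "kopn" + "m" = "kopnm"

kopnm


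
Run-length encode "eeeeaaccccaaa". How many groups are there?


Input: eeeeaaccccaaa
Scanning for consecutive runs:
  Group 1: 'e' x 4 (positions 0-3)
  Group 2: 'a' x 2 (positions 4-5)
  Group 3: 'c' x 4 (positions 6-9)
  Group 4: 'a' x 3 (positions 10-12)
Total groups: 4

4


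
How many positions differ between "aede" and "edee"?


Comparing "aede" and "edee" position by position:
  Position 0: 'a' vs 'e' => DIFFER
  Position 1: 'e' vs 'd' => DIFFER
  Position 2: 'd' vs 'e' => DIFFER
  Position 3: 'e' vs 'e' => same
Positions that differ: 3

3


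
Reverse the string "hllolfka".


Input: hllolfka
Reading characters right to left:
  Position 7: 'a'
  Position 6: 'k'
  Position 5: 'f'
  Position 4: 'l'
  Position 3: 'o'
  Position 2: 'l'
  Position 1: 'l'
  Position 0: 'h'
Reversed: akflollh

akflollh


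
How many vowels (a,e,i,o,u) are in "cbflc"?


Input: cbflc
Checking each character:
  'c' at position 0: consonant
  'b' at position 1: consonant
  'f' at position 2: consonant
  'l' at position 3: consonant
  'c' at position 4: consonant
Total vowels: 0

0


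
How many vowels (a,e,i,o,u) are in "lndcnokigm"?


Input: lndcnokigm
Checking each character:
  'l' at position 0: consonant
  'n' at position 1: consonant
  'd' at position 2: consonant
  'c' at position 3: consonant
  'n' at position 4: consonant
  'o' at position 5: vowel (running total: 1)
  'k' at position 6: consonant
  'i' at position 7: vowel (running total: 2)
  'g' at position 8: consonant
  'm' at position 9: consonant
Total vowels: 2

2


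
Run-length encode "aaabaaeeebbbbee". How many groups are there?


Input: aaabaaeeebbbbee
Scanning for consecutive runs:
  Group 1: 'a' x 3 (positions 0-2)
  Group 2: 'b' x 1 (positions 3-3)
  Group 3: 'a' x 2 (positions 4-5)
  Group 4: 'e' x 3 (positions 6-8)
  Group 5: 'b' x 4 (positions 9-12)
  Group 6: 'e' x 2 (positions 13-14)
Total groups: 6

6


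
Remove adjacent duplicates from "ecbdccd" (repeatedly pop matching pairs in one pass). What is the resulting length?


Input: ecbdccd
Stack-based adjacent duplicate removal:
  Read 'e': push. Stack: e
  Read 'c': push. Stack: ec
  Read 'b': push. Stack: ecb
  Read 'd': push. Stack: ecbd
  Read 'c': push. Stack: ecbdc
  Read 'c': matches stack top 'c' => pop. Stack: ecbd
  Read 'd': matches stack top 'd' => pop. Stack: ecb
Final stack: "ecb" (length 3)

3


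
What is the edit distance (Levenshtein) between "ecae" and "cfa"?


Computing edit distance: "ecae" -> "cfa"
DP table:
           c    f    a
      0    1    2    3
  e   1    1    2    3
  c   2    1    2    3
  a   3    2    2    2
  e   4    3    3    3
Edit distance = dp[4][3] = 3

3


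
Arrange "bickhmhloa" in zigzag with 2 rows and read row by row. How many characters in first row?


Zigzag "bickhmhloa" into 2 rows:
Placing characters:
  'b' => row 0
  'i' => row 1
  'c' => row 0
  'k' => row 1
  'h' => row 0
  'm' => row 1
  'h' => row 0
  'l' => row 1
  'o' => row 0
  'a' => row 1
Rows:
  Row 0: "bchho"
  Row 1: "ikmla"
First row length: 5

5


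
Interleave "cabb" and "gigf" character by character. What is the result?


Interleaving "cabb" and "gigf":
  Position 0: 'c' from first, 'g' from second => "cg"
  Position 1: 'a' from first, 'i' from second => "ai"
  Position 2: 'b' from first, 'g' from second => "bg"
  Position 3: 'b' from first, 'f' from second => "bf"
Result: cgaibgbf

cgaibgbf


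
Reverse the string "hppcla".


Input: hppcla
Reading characters right to left:
  Position 5: 'a'
  Position 4: 'l'
  Position 3: 'c'
  Position 2: 'p'
  Position 1: 'p'
  Position 0: 'h'
Reversed: alcpph

alcpph


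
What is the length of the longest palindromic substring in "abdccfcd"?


Input: "abdccfcd"
Checking substrings for palindromes:
  [4:7] "cfc" (len 3) => palindrome
  [3:5] "cc" (len 2) => palindrome
Longest palindromic substring: "cfc" with length 3

3


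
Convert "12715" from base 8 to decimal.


Input: "12715" in base 8
Positional expansion:
  Digit '1' (value 1) x 8^4 = 4096
  Digit '2' (value 2) x 8^3 = 1024
  Digit '7' (value 7) x 8^2 = 448
  Digit '1' (value 1) x 8^1 = 8
  Digit '5' (value 5) x 8^0 = 5
Sum = 5581

5581


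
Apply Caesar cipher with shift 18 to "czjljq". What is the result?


Caesar cipher: shift "czjljq" by 18
  'c' (pos 2) + 18 = pos 20 = 'u'
  'z' (pos 25) + 18 = pos 17 = 'r'
  'j' (pos 9) + 18 = pos 1 = 'b'
  'l' (pos 11) + 18 = pos 3 = 'd'
  'j' (pos 9) + 18 = pos 1 = 'b'
  'q' (pos 16) + 18 = pos 8 = 'i'
Result: urbdbi

urbdbi


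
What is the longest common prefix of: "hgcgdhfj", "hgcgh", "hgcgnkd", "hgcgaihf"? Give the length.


Words: hgcgdhfj, hgcgh, hgcgnkd, hgcgaihf
  Position 0: all 'h' => match
  Position 1: all 'g' => match
  Position 2: all 'c' => match
  Position 3: all 'g' => match
  Position 4: ('d', 'h', 'n', 'a') => mismatch, stop
LCP = "hgcg" (length 4)

4


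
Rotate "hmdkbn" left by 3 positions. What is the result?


Input: "hmdkbn", rotate left by 3
First 3 characters: "hmd"
Remaining characters: "kbn"
Concatenate remaining + first: "kbn" + "hmd" = "kbnhmd"

kbnhmd


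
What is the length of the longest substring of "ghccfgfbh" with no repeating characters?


Input: "ghccfgfbh"
Sliding window (track last position of each char):
  Position 0 ('g'): window [0,0] length 1 -- new best
  Position 1 ('h'): window [0,1] length 2 -- new best
  Position 2 ('c'): window [0,2] length 3 -- new best
  Position 3 ('c'): repeat (last at 2), move window start to 3
  Position 3 ('c'): window [3,3] length 1
  Position 4 ('f'): window [3,4] length 2
  Position 5 ('g'): window [3,5] length 3
  Position 6 ('f'): repeat (last at 4), move window start to 5
  Position 6 ('f'): window [5,6] length 2
  Position 7 ('b'): window [5,7] length 3
  Position 8 ('h'): window [5,8] length 4 -- new best
Longest substring with no repeats: "gfbh" with length 4

4


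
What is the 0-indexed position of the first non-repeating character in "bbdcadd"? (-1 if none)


Input: bbdcadd
Character frequencies:
  'a': 1
  'b': 2
  'c': 1
  'd': 3
Scanning left to right for freq == 1:
  Position 0 ('b'): freq=2, skip
  Position 1 ('b'): freq=2, skip
  Position 2 ('d'): freq=3, skip
  Position 3 ('c'): unique! => answer = 3

3


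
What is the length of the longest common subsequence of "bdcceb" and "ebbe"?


LCS of "bdcceb" and "ebbe"
DP table:
           e    b    b    e
      0    0    0    0    0
  b   0    0    1    1    1
  d   0    0    1    1    1
  c   0    0    1    1    1
  c   0    0    1    1    1
  e   0    1    1    1    2
  b   0    1    2    2    2
LCS length = dp[6][4] = 2

2


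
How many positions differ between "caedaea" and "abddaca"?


Comparing "caedaea" and "abddaca" position by position:
  Position 0: 'c' vs 'a' => DIFFER
  Position 1: 'a' vs 'b' => DIFFER
  Position 2: 'e' vs 'd' => DIFFER
  Position 3: 'd' vs 'd' => same
  Position 4: 'a' vs 'a' => same
  Position 5: 'e' vs 'c' => DIFFER
  Position 6: 'a' vs 'a' => same
Positions that differ: 4

4


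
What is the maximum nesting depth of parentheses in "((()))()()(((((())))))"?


Input: "((()))()()(((((())))))"
Tracking depth:
  Position 0 '(': depth becomes 1
  Position 1 '(': depth becomes 2
  Position 2 '(': depth becomes 3
  Position 3 ')': depth becomes 2
  Position 4 ')': depth becomes 1
  Position 5 ')': depth becomes 0
  Position 6 '(': depth becomes 1
  Position 7 ')': depth becomes 0
  Position 8 '(': depth becomes 1
  Position 9 ')': depth becomes 0
  Position 10 '(': depth becomes 1
  Position 11 '(': depth becomes 2
  Position 12 '(': depth becomes 3
  Position 13 '(': depth becomes 4
  Position 14 '(': depth becomes 5
  Position 15 '(': depth becomes 6
  Position 16 ')': depth becomes 5
  Position 17 ')': depth becomes 4
  Position 18 ')': depth becomes 3
  Position 19 ')': depth becomes 2
  Position 20 ')': depth becomes 1
  Position 21 ')': depth becomes 0
Maximum depth reached: 6

6


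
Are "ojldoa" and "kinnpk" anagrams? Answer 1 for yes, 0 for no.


Strings: "ojldoa", "kinnpk"
Sorted first:  adjloo
Sorted second: ikknnp
Differ at position 0: 'a' vs 'i' => not anagrams

0


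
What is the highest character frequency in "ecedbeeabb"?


Input: ecedbeeabb
Character counts:
  'a': 1
  'b': 3
  'c': 1
  'd': 1
  'e': 4
Maximum frequency: 4

4


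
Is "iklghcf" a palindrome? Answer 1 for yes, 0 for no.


Input: iklghcf
Reversed: fchglki
  Compare pos 0 ('i') with pos 6 ('f'): MISMATCH
  Compare pos 1 ('k') with pos 5 ('c'): MISMATCH
  Compare pos 2 ('l') with pos 4 ('h'): MISMATCH
Result: not a palindrome

0


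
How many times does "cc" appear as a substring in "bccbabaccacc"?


Searching for "cc" in "bccbabaccacc"
Scanning each position:
  Position 0: "bc" => no
  Position 1: "cc" => MATCH
  Position 2: "cb" => no
  Position 3: "ba" => no
  Position 4: "ab" => no
  Position 5: "ba" => no
  Position 6: "ac" => no
  Position 7: "cc" => MATCH
  Position 8: "ca" => no
  Position 9: "ac" => no
  Position 10: "cc" => MATCH
Total occurrences: 3

3


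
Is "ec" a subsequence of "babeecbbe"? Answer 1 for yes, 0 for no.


Check if "ec" is a subsequence of "babeecbbe"
Greedy scan:
  Position 0 ('b'): no match needed
  Position 1 ('a'): no match needed
  Position 2 ('b'): no match needed
  Position 3 ('e'): matches sub[0] = 'e'
  Position 4 ('e'): no match needed
  Position 5 ('c'): matches sub[1] = 'c'
  Position 6 ('b'): no match needed
  Position 7 ('b'): no match needed
  Position 8 ('e'): no match needed
All 2 characters matched => is a subsequence

1


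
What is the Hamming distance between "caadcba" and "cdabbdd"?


Comparing "caadcba" and "cdabbdd" position by position:
  Position 0: 'c' vs 'c' => same
  Position 1: 'a' vs 'd' => differ
  Position 2: 'a' vs 'a' => same
  Position 3: 'd' vs 'b' => differ
  Position 4: 'c' vs 'b' => differ
  Position 5: 'b' vs 'd' => differ
  Position 6: 'a' vs 'd' => differ
Total differences (Hamming distance): 5

5


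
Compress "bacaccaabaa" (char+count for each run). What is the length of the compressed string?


Input: bacaccaabaa
Runs:
  'b' x 1 => "b1"
  'a' x 1 => "a1"
  'c' x 1 => "c1"
  'a' x 1 => "a1"
  'c' x 2 => "c2"
  'a' x 2 => "a2"
  'b' x 1 => "b1"
  'a' x 2 => "a2"
Compressed: "b1a1c1a1c2a2b1a2"
Compressed length: 16

16


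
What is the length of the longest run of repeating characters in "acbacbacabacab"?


Input: "acbacbacabacab"
Scanning for longest run:
  Position 1 ('c'): new char, reset run to 1
  Position 2 ('b'): new char, reset run to 1
  Position 3 ('a'): new char, reset run to 1
  Position 4 ('c'): new char, reset run to 1
  Position 5 ('b'): new char, reset run to 1
  Position 6 ('a'): new char, reset run to 1
  Position 7 ('c'): new char, reset run to 1
  Position 8 ('a'): new char, reset run to 1
  Position 9 ('b'): new char, reset run to 1
  Position 10 ('a'): new char, reset run to 1
  Position 11 ('c'): new char, reset run to 1
  Position 12 ('a'): new char, reset run to 1
  Position 13 ('b'): new char, reset run to 1
Longest run: 'a' with length 1

1


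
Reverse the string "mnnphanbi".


Input: mnnphanbi
Reading characters right to left:
  Position 8: 'i'
  Position 7: 'b'
  Position 6: 'n'
  Position 5: 'a'
  Position 4: 'h'
  Position 3: 'p'
  Position 2: 'n'
  Position 1: 'n'
  Position 0: 'm'
Reversed: ibnahpnnm

ibnahpnnm


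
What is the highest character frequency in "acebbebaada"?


Input: acebbebaada
Character counts:
  'a': 4
  'b': 3
  'c': 1
  'd': 1
  'e': 2
Maximum frequency: 4

4


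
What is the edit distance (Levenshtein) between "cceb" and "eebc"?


Computing edit distance: "cceb" -> "eebc"
DP table:
           e    e    b    c
      0    1    2    3    4
  c   1    1    2    3    3
  c   2    2    2    3    3
  e   3    2    2    3    4
  b   4    3    3    2    3
Edit distance = dp[4][4] = 3

3


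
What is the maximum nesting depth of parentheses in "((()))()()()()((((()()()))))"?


Input: "((()))()()()()((((()()()))))"
Tracking depth:
  Position 0 '(': depth becomes 1
  Position 1 '(': depth becomes 2
  Position 2 '(': depth becomes 3
  Position 3 ')': depth becomes 2
  Position 4 ')': depth becomes 1
  Position 5 ')': depth becomes 0
  Position 6 '(': depth becomes 1
  Position 7 ')': depth becomes 0
  Position 8 '(': depth becomes 1
  Position 9 ')': depth becomes 0
  Position 10 '(': depth becomes 1
  Position 11 ')': depth becomes 0
  Position 12 '(': depth becomes 1
  Position 13 ')': depth becomes 0
  Position 14 '(': depth becomes 1
  Position 15 '(': depth becomes 2
  Position 16 '(': depth becomes 3
  Position 17 '(': depth becomes 4
  Position 18 '(': depth becomes 5
  Position 19 ')': depth becomes 4
  Position 20 '(': depth becomes 5
  Position 21 ')': depth becomes 4
  Position 22 '(': depth becomes 5
  Position 23 ')': depth becomes 4
  Position 24 ')': depth becomes 3
  Position 25 ')': depth becomes 2
  Position 26 ')': depth becomes 1
  Position 27 ')': depth becomes 0
Maximum depth reached: 5

5


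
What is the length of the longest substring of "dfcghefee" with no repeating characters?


Input: "dfcghefee"
Sliding window (track last position of each char):
  Position 0 ('d'): window [0,0] length 1 -- new best
  Position 1 ('f'): window [0,1] length 2 -- new best
  Position 2 ('c'): window [0,2] length 3 -- new best
  Position 3 ('g'): window [0,3] length 4 -- new best
  Position 4 ('h'): window [0,4] length 5 -- new best
  Position 5 ('e'): window [0,5] length 6 -- new best
  Position 6 ('f'): repeat (last at 1), move window start to 2
  Position 6 ('f'): window [2,6] length 5
  Position 7 ('e'): repeat (last at 5), move window start to 6
  Position 7 ('e'): window [6,7] length 2
  Position 8 ('e'): repeat (last at 7), move window start to 8
  Position 8 ('e'): window [8,8] length 1
Longest substring with no repeats: "dfcghe" with length 6

6


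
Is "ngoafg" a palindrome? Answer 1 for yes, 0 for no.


Input: ngoafg
Reversed: gfaogn
  Compare pos 0 ('n') with pos 5 ('g'): MISMATCH
  Compare pos 1 ('g') with pos 4 ('f'): MISMATCH
  Compare pos 2 ('o') with pos 3 ('a'): MISMATCH
Result: not a palindrome

0


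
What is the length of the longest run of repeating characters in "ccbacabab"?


Input: "ccbacabab"
Scanning for longest run:
  Position 1 ('c'): continues run of 'c', length=2
  Position 2 ('b'): new char, reset run to 1
  Position 3 ('a'): new char, reset run to 1
  Position 4 ('c'): new char, reset run to 1
  Position 5 ('a'): new char, reset run to 1
  Position 6 ('b'): new char, reset run to 1
  Position 7 ('a'): new char, reset run to 1
  Position 8 ('b'): new char, reset run to 1
Longest run: 'c' with length 2

2


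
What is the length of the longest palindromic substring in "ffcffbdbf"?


Input: "ffcffbdbf"
Checking substrings for palindromes:
  [0:5] "ffcff" (len 5) => palindrome
  [4:9] "fbdbf" (len 5) => palindrome
  [1:4] "fcf" (len 3) => palindrome
  [5:8] "bdb" (len 3) => palindrome
  [0:2] "ff" (len 2) => palindrome
  [3:5] "ff" (len 2) => palindrome
Longest palindromic substring: "ffcff" with length 5

5


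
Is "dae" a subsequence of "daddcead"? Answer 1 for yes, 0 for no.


Check if "dae" is a subsequence of "daddcead"
Greedy scan:
  Position 0 ('d'): matches sub[0] = 'd'
  Position 1 ('a'): matches sub[1] = 'a'
  Position 2 ('d'): no match needed
  Position 3 ('d'): no match needed
  Position 4 ('c'): no match needed
  Position 5 ('e'): matches sub[2] = 'e'
  Position 6 ('a'): no match needed
  Position 7 ('d'): no match needed
All 3 characters matched => is a subsequence

1


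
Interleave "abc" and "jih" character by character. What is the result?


Interleaving "abc" and "jih":
  Position 0: 'a' from first, 'j' from second => "aj"
  Position 1: 'b' from first, 'i' from second => "bi"
  Position 2: 'c' from first, 'h' from second => "ch"
Result: ajbich

ajbich


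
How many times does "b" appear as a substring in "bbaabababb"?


Searching for "b" in "bbaabababb"
Scanning each position:
  Position 0: "b" => MATCH
  Position 1: "b" => MATCH
  Position 2: "a" => no
  Position 3: "a" => no
  Position 4: "b" => MATCH
  Position 5: "a" => no
  Position 6: "b" => MATCH
  Position 7: "a" => no
  Position 8: "b" => MATCH
  Position 9: "b" => MATCH
Total occurrences: 6

6


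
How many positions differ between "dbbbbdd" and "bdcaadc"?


Comparing "dbbbbdd" and "bdcaadc" position by position:
  Position 0: 'd' vs 'b' => DIFFER
  Position 1: 'b' vs 'd' => DIFFER
  Position 2: 'b' vs 'c' => DIFFER
  Position 3: 'b' vs 'a' => DIFFER
  Position 4: 'b' vs 'a' => DIFFER
  Position 5: 'd' vs 'd' => same
  Position 6: 'd' vs 'c' => DIFFER
Positions that differ: 6

6


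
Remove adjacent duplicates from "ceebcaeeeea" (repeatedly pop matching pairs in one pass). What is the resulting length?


Input: ceebcaeeeea
Stack-based adjacent duplicate removal:
  Read 'c': push. Stack: c
  Read 'e': push. Stack: ce
  Read 'e': matches stack top 'e' => pop. Stack: c
  Read 'b': push. Stack: cb
  Read 'c': push. Stack: cbc
  Read 'a': push. Stack: cbca
  Read 'e': push. Stack: cbcae
  Read 'e': matches stack top 'e' => pop. Stack: cbca
  Read 'e': push. Stack: cbcae
  Read 'e': matches stack top 'e' => pop. Stack: cbca
  Read 'a': matches stack top 'a' => pop. Stack: cbc
Final stack: "cbc" (length 3)

3


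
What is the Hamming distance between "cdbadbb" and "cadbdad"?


Comparing "cdbadbb" and "cadbdad" position by position:
  Position 0: 'c' vs 'c' => same
  Position 1: 'd' vs 'a' => differ
  Position 2: 'b' vs 'd' => differ
  Position 3: 'a' vs 'b' => differ
  Position 4: 'd' vs 'd' => same
  Position 5: 'b' vs 'a' => differ
  Position 6: 'b' vs 'd' => differ
Total differences (Hamming distance): 5

5


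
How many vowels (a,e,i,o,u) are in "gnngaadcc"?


Input: gnngaadcc
Checking each character:
  'g' at position 0: consonant
  'n' at position 1: consonant
  'n' at position 2: consonant
  'g' at position 3: consonant
  'a' at position 4: vowel (running total: 1)
  'a' at position 5: vowel (running total: 2)
  'd' at position 6: consonant
  'c' at position 7: consonant
  'c' at position 8: consonant
Total vowels: 2

2


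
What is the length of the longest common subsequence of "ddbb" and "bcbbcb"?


LCS of "ddbb" and "bcbbcb"
DP table:
           b    c    b    b    c    b
      0    0    0    0    0    0    0
  d   0    0    0    0    0    0    0
  d   0    0    0    0    0    0    0
  b   0    1    1    1    1    1    1
  b   0    1    1    2    2    2    2
LCS length = dp[4][6] = 2

2


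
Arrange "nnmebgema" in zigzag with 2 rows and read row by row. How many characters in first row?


Zigzag "nnmebgema" into 2 rows:
Placing characters:
  'n' => row 0
  'n' => row 1
  'm' => row 0
  'e' => row 1
  'b' => row 0
  'g' => row 1
  'e' => row 0
  'm' => row 1
  'a' => row 0
Rows:
  Row 0: "nmbea"
  Row 1: "negm"
First row length: 5

5


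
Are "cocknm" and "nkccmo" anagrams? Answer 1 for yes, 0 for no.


Strings: "cocknm", "nkccmo"
Sorted first:  cckmno
Sorted second: cckmno
Sorted forms match => anagrams

1


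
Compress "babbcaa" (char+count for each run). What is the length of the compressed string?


Input: babbcaa
Runs:
  'b' x 1 => "b1"
  'a' x 1 => "a1"
  'b' x 2 => "b2"
  'c' x 1 => "c1"
  'a' x 2 => "a2"
Compressed: "b1a1b2c1a2"
Compressed length: 10

10


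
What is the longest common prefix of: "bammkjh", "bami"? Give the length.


Words: bammkjh, bami
  Position 0: all 'b' => match
  Position 1: all 'a' => match
  Position 2: all 'm' => match
  Position 3: ('m', 'i') => mismatch, stop
LCP = "bam" (length 3)

3


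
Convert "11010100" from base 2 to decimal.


Input: "11010100" in base 2
Positional expansion:
  Digit '1' (value 1) x 2^7 = 128
  Digit '1' (value 1) x 2^6 = 64
  Digit '0' (value 0) x 2^5 = 0
  Digit '1' (value 1) x 2^4 = 16
  Digit '0' (value 0) x 2^3 = 0
  Digit '1' (value 1) x 2^2 = 4
  Digit '0' (value 0) x 2^1 = 0
  Digit '0' (value 0) x 2^0 = 0
Sum = 212

212


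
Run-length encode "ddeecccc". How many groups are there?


Input: ddeecccc
Scanning for consecutive runs:
  Group 1: 'd' x 2 (positions 0-1)
  Group 2: 'e' x 2 (positions 2-3)
  Group 3: 'c' x 4 (positions 4-7)
Total groups: 3

3


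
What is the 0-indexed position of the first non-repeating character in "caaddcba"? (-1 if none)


Input: caaddcba
Character frequencies:
  'a': 3
  'b': 1
  'c': 2
  'd': 2
Scanning left to right for freq == 1:
  Position 0 ('c'): freq=2, skip
  Position 1 ('a'): freq=3, skip
  Position 2 ('a'): freq=3, skip
  Position 3 ('d'): freq=2, skip
  Position 4 ('d'): freq=2, skip
  Position 5 ('c'): freq=2, skip
  Position 6 ('b'): unique! => answer = 6

6


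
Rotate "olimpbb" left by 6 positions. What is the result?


Input: "olimpbb", rotate left by 6
First 6 characters: "olimpb"
Remaining characters: "b"
Concatenate remaining + first: "b" + "olimpb" = "bolimpb"

bolimpb


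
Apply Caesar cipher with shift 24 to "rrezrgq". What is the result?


Caesar cipher: shift "rrezrgq" by 24
  'r' (pos 17) + 24 = pos 15 = 'p'
  'r' (pos 17) + 24 = pos 15 = 'p'
  'e' (pos 4) + 24 = pos 2 = 'c'
  'z' (pos 25) + 24 = pos 23 = 'x'
  'r' (pos 17) + 24 = pos 15 = 'p'
  'g' (pos 6) + 24 = pos 4 = 'e'
  'q' (pos 16) + 24 = pos 14 = 'o'
Result: ppcxpeo

ppcxpeo


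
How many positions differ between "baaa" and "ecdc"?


Comparing "baaa" and "ecdc" position by position:
  Position 0: 'b' vs 'e' => DIFFER
  Position 1: 'a' vs 'c' => DIFFER
  Position 2: 'a' vs 'd' => DIFFER
  Position 3: 'a' vs 'c' => DIFFER
Positions that differ: 4

4


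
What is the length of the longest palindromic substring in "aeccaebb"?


Input: "aeccaebb"
Checking substrings for palindromes:
  [2:4] "cc" (len 2) => palindrome
  [6:8] "bb" (len 2) => palindrome
Longest palindromic substring: "cc" with length 2

2


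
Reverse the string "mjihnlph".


Input: mjihnlph
Reading characters right to left:
  Position 7: 'h'
  Position 6: 'p'
  Position 5: 'l'
  Position 4: 'n'
  Position 3: 'h'
  Position 2: 'i'
  Position 1: 'j'
  Position 0: 'm'
Reversed: hplnhijm

hplnhijm


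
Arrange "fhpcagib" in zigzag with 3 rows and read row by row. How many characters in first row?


Zigzag "fhpcagib" into 3 rows:
Placing characters:
  'f' => row 0
  'h' => row 1
  'p' => row 2
  'c' => row 1
  'a' => row 0
  'g' => row 1
  'i' => row 2
  'b' => row 1
Rows:
  Row 0: "fa"
  Row 1: "hcgb"
  Row 2: "pi"
First row length: 2

2


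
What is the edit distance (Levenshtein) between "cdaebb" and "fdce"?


Computing edit distance: "cdaebb" -> "fdce"
DP table:
           f    d    c    e
      0    1    2    3    4
  c   1    1    2    2    3
  d   2    2    1    2    3
  a   3    3    2    2    3
  e   4    4    3    3    2
  b   5    5    4    4    3
  b   6    6    5    5    4
Edit distance = dp[6][4] = 4

4


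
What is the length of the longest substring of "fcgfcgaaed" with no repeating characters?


Input: "fcgfcgaaed"
Sliding window (track last position of each char):
  Position 0 ('f'): window [0,0] length 1 -- new best
  Position 1 ('c'): window [0,1] length 2 -- new best
  Position 2 ('g'): window [0,2] length 3 -- new best
  Position 3 ('f'): repeat (last at 0), move window start to 1
  Position 3 ('f'): window [1,3] length 3
  Position 4 ('c'): repeat (last at 1), move window start to 2
  Position 4 ('c'): window [2,4] length 3
  Position 5 ('g'): repeat (last at 2), move window start to 3
  Position 5 ('g'): window [3,5] length 3
  Position 6 ('a'): window [3,6] length 4 -- new best
  Position 7 ('a'): repeat (last at 6), move window start to 7
  Position 7 ('a'): window [7,7] length 1
  Position 8 ('e'): window [7,8] length 2
  Position 9 ('d'): window [7,9] length 3
Longest substring with no repeats: "fcga" with length 4

4


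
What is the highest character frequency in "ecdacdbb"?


Input: ecdacdbb
Character counts:
  'a': 1
  'b': 2
  'c': 2
  'd': 2
  'e': 1
Maximum frequency: 2

2


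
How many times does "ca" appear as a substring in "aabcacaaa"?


Searching for "ca" in "aabcacaaa"
Scanning each position:
  Position 0: "aa" => no
  Position 1: "ab" => no
  Position 2: "bc" => no
  Position 3: "ca" => MATCH
  Position 4: "ac" => no
  Position 5: "ca" => MATCH
  Position 6: "aa" => no
  Position 7: "aa" => no
Total occurrences: 2

2


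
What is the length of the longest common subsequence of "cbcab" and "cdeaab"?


LCS of "cbcab" and "cdeaab"
DP table:
           c    d    e    a    a    b
      0    0    0    0    0    0    0
  c   0    1    1    1    1    1    1
  b   0    1    1    1    1    1    2
  c   0    1    1    1    1    1    2
  a   0    1    1    1    2    2    2
  b   0    1    1    1    2    2    3
LCS length = dp[5][6] = 3

3


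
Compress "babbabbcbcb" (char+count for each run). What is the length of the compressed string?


Input: babbabbcbcb
Runs:
  'b' x 1 => "b1"
  'a' x 1 => "a1"
  'b' x 2 => "b2"
  'a' x 1 => "a1"
  'b' x 2 => "b2"
  'c' x 1 => "c1"
  'b' x 1 => "b1"
  'c' x 1 => "c1"
  'b' x 1 => "b1"
Compressed: "b1a1b2a1b2c1b1c1b1"
Compressed length: 18

18


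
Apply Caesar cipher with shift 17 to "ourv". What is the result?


Caesar cipher: shift "ourv" by 17
  'o' (pos 14) + 17 = pos 5 = 'f'
  'u' (pos 20) + 17 = pos 11 = 'l'
  'r' (pos 17) + 17 = pos 8 = 'i'
  'v' (pos 21) + 17 = pos 12 = 'm'
Result: flim

flim


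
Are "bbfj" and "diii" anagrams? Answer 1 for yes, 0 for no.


Strings: "bbfj", "diii"
Sorted first:  bbfj
Sorted second: diii
Differ at position 0: 'b' vs 'd' => not anagrams

0


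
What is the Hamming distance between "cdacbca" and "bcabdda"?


Comparing "cdacbca" and "bcabdda" position by position:
  Position 0: 'c' vs 'b' => differ
  Position 1: 'd' vs 'c' => differ
  Position 2: 'a' vs 'a' => same
  Position 3: 'c' vs 'b' => differ
  Position 4: 'b' vs 'd' => differ
  Position 5: 'c' vs 'd' => differ
  Position 6: 'a' vs 'a' => same
Total differences (Hamming distance): 5

5


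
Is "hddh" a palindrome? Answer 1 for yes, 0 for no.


Input: hddh
Reversed: hddh
  Compare pos 0 ('h') with pos 3 ('h'): match
  Compare pos 1 ('d') with pos 2 ('d'): match
Result: palindrome

1


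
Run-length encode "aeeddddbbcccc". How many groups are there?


Input: aeeddddbbcccc
Scanning for consecutive runs:
  Group 1: 'a' x 1 (positions 0-0)
  Group 2: 'e' x 2 (positions 1-2)
  Group 3: 'd' x 4 (positions 3-6)
  Group 4: 'b' x 2 (positions 7-8)
  Group 5: 'c' x 4 (positions 9-12)
Total groups: 5

5


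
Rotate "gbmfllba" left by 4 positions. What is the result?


Input: "gbmfllba", rotate left by 4
First 4 characters: "gbmf"
Remaining characters: "llba"
Concatenate remaining + first: "llba" + "gbmf" = "llbagbmf"

llbagbmf


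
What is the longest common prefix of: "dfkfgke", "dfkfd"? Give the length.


Words: dfkfgke, dfkfd
  Position 0: all 'd' => match
  Position 1: all 'f' => match
  Position 2: all 'k' => match
  Position 3: all 'f' => match
  Position 4: ('g', 'd') => mismatch, stop
LCP = "dfkf" (length 4)

4


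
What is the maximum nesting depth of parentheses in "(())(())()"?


Input: "(())(())()"
Tracking depth:
  Position 0 '(': depth becomes 1
  Position 1 '(': depth becomes 2
  Position 2 ')': depth becomes 1
  Position 3 ')': depth becomes 0
  Position 4 '(': depth becomes 1
  Position 5 '(': depth becomes 2
  Position 6 ')': depth becomes 1
  Position 7 ')': depth becomes 0
  Position 8 '(': depth becomes 1
  Position 9 ')': depth becomes 0
Maximum depth reached: 2

2


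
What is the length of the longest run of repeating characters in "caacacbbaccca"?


Input: "caacacbbaccca"
Scanning for longest run:
  Position 1 ('a'): new char, reset run to 1
  Position 2 ('a'): continues run of 'a', length=2
  Position 3 ('c'): new char, reset run to 1
  Position 4 ('a'): new char, reset run to 1
  Position 5 ('c'): new char, reset run to 1
  Position 6 ('b'): new char, reset run to 1
  Position 7 ('b'): continues run of 'b', length=2
  Position 8 ('a'): new char, reset run to 1
  Position 9 ('c'): new char, reset run to 1
  Position 10 ('c'): continues run of 'c', length=2
  Position 11 ('c'): continues run of 'c', length=3
  Position 12 ('a'): new char, reset run to 1
Longest run: 'c' with length 3

3


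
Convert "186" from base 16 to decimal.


Input: "186" in base 16
Positional expansion:
  Digit '1' (value 1) x 16^2 = 256
  Digit '8' (value 8) x 16^1 = 128
  Digit '6' (value 6) x 16^0 = 6
Sum = 390

390


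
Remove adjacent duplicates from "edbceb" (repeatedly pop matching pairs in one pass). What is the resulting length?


Input: edbceb
Stack-based adjacent duplicate removal:
  Read 'e': push. Stack: e
  Read 'd': push. Stack: ed
  Read 'b': push. Stack: edb
  Read 'c': push. Stack: edbc
  Read 'e': push. Stack: edbce
  Read 'b': push. Stack: edbceb
Final stack: "edbceb" (length 6)

6


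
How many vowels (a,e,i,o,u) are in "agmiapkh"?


Input: agmiapkh
Checking each character:
  'a' at position 0: vowel (running total: 1)
  'g' at position 1: consonant
  'm' at position 2: consonant
  'i' at position 3: vowel (running total: 2)
  'a' at position 4: vowel (running total: 3)
  'p' at position 5: consonant
  'k' at position 6: consonant
  'h' at position 7: consonant
Total vowels: 3

3


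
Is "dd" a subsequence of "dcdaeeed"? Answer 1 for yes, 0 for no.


Check if "dd" is a subsequence of "dcdaeeed"
Greedy scan:
  Position 0 ('d'): matches sub[0] = 'd'
  Position 1 ('c'): no match needed
  Position 2 ('d'): matches sub[1] = 'd'
  Position 3 ('a'): no match needed
  Position 4 ('e'): no match needed
  Position 5 ('e'): no match needed
  Position 6 ('e'): no match needed
  Position 7 ('d'): no match needed
All 2 characters matched => is a subsequence

1


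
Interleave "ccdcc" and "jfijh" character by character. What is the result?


Interleaving "ccdcc" and "jfijh":
  Position 0: 'c' from first, 'j' from second => "cj"
  Position 1: 'c' from first, 'f' from second => "cf"
  Position 2: 'd' from first, 'i' from second => "di"
  Position 3: 'c' from first, 'j' from second => "cj"
  Position 4: 'c' from first, 'h' from second => "ch"
Result: cjcfdicjch

cjcfdicjch


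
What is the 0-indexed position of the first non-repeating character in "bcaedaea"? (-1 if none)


Input: bcaedaea
Character frequencies:
  'a': 3
  'b': 1
  'c': 1
  'd': 1
  'e': 2
Scanning left to right for freq == 1:
  Position 0 ('b'): unique! => answer = 0

0


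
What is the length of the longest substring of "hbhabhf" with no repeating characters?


Input: "hbhabhf"
Sliding window (track last position of each char):
  Position 0 ('h'): window [0,0] length 1 -- new best
  Position 1 ('b'): window [0,1] length 2 -- new best
  Position 2 ('h'): repeat (last at 0), move window start to 1
  Position 2 ('h'): window [1,2] length 2
  Position 3 ('a'): window [1,3] length 3 -- new best
  Position 4 ('b'): repeat (last at 1), move window start to 2
  Position 4 ('b'): window [2,4] length 3
  Position 5 ('h'): repeat (last at 2), move window start to 3
  Position 5 ('h'): window [3,5] length 3
  Position 6 ('f'): window [3,6] length 4 -- new best
Longest substring with no repeats: "abhf" with length 4

4


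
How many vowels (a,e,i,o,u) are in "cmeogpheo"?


Input: cmeogpheo
Checking each character:
  'c' at position 0: consonant
  'm' at position 1: consonant
  'e' at position 2: vowel (running total: 1)
  'o' at position 3: vowel (running total: 2)
  'g' at position 4: consonant
  'p' at position 5: consonant
  'h' at position 6: consonant
  'e' at position 7: vowel (running total: 3)
  'o' at position 8: vowel (running total: 4)
Total vowels: 4

4


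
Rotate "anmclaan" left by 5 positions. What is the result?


Input: "anmclaan", rotate left by 5
First 5 characters: "anmcl"
Remaining characters: "aan"
Concatenate remaining + first: "aan" + "anmcl" = "aananmcl"

aananmcl


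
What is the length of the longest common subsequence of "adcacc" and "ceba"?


LCS of "adcacc" and "ceba"
DP table:
           c    e    b    a
      0    0    0    0    0
  a   0    0    0    0    1
  d   0    0    0    0    1
  c   0    1    1    1    1
  a   0    1    1    1    2
  c   0    1    1    1    2
  c   0    1    1    1    2
LCS length = dp[6][4] = 2

2
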